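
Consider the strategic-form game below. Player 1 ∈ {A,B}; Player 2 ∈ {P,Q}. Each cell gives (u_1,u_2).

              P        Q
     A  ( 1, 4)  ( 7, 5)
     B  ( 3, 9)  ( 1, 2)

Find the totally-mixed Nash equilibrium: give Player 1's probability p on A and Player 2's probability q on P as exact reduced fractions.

P1 indiff ⇒ q·1+(1-q)·7 = q·3+(1-q)·1 ⇒ q(-2) = (1-q)(-6) ⇒ q = 3/4
P2 indiff ⇒ p·4+(1-p)·9 = p·5+(1-p)·2 ⇒ p(-1) = (1-p)(-7) ⇒ p = 7/8

(p,q) = (7/8, 3/4)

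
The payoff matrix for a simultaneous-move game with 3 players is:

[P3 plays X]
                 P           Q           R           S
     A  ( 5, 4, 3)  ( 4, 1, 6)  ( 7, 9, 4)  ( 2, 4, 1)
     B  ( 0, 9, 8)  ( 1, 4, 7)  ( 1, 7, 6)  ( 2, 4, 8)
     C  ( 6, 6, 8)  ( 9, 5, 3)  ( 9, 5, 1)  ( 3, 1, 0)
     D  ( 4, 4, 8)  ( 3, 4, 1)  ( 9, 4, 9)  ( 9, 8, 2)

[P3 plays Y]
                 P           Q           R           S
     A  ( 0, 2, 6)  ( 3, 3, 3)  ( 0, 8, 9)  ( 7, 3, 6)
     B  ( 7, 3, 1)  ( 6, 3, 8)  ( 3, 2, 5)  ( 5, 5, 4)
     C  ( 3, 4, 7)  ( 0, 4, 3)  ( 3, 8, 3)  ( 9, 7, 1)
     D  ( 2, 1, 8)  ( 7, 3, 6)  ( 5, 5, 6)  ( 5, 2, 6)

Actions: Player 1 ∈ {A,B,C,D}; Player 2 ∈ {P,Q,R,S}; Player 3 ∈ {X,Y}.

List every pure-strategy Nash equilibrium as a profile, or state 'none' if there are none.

(A,P,X): not NE [P1→C gives 6>5; P2→R gives 9>4; P3→Y gives 6>3]
(A,P,Y): not NE [P1→B gives 7>0; P2→R gives 8>2]
(A,Q,X): not NE [P1→C gives 9>4; P2→R gives 9>1]
(A,Q,Y): not NE [P1→D gives 7>3; P2→R gives 8>3; P3→X gives 6>3]
(A,R,X): not NE [P1→D gives 9>7; P3→Y gives 9>4]
(A,R,Y): not NE [P1→D gives 5>0]
(A,S,X): not NE [P1→D gives 9>2; P2→R gives 9>4; P3→Y gives 6>1]
(A,S,Y): not NE [P1→C gives 9>7; P2→R gives 8>3]
(B,P,X): not NE [P1→C gives 6>0]
(B,P,Y): not NE [P2→S gives 5>3; P3→X gives 8>1]
(B,Q,X): not NE [P1→C gives 9>1; P2→P gives 9>4; P3→Y gives 8>7]
(B,Q,Y): not NE [P1→D gives 7>6; P2→S gives 5>3]
(B,R,X): not NE [P1→D gives 9>1; P2→P gives 9>7]
(B,R,Y): not NE [P1→D gives 5>3; P2→S gives 5>2; P3→X gives 6>5]
(B,S,X): not NE [P1→D gives 9>2; P2→P gives 9>4]
(B,S,Y): not NE [P1→C gives 9>5; P3→X gives 8>4]
(C,P,X): NE
(C,P,Y): not NE [P1→B gives 7>3; P2→R gives 8>4; P3→X gives 8>7]
(C,Q,X): not NE [P2→P gives 6>5]
(C,Q,Y): not NE [P1→D gives 7>0; P2→R gives 8>4]
(C,R,X): not NE [P2→P gives 6>5; P3→Y gives 3>1]
(C,R,Y): not NE [P1→D gives 5>3]
(C,S,X): not NE [P1→D gives 9>3; P2→P gives 6>1; P3→Y gives 1>0]
(C,S,Y): not NE [P2→R gives 8>7]
(D,P,X): not NE [P1→C gives 6>4; P2→S gives 8>4]
(D,P,Y): not NE [P1→B gives 7>2; P2→R gives 5>1]
(D,Q,X): not NE [P1→C gives 9>3; P2→S gives 8>4; P3→Y gives 6>1]
(D,Q,Y): not NE [P2→R gives 5>3]
(D,R,X): not NE [P2→S gives 8>4]
(D,R,Y): not NE [P3→X gives 9>6]
(D,S,X): not NE [P3→Y gives 6>2]
(D,S,Y): not NE [P1→C gives 9>5; P2→R gives 5>2]

NE set: (C,P,X)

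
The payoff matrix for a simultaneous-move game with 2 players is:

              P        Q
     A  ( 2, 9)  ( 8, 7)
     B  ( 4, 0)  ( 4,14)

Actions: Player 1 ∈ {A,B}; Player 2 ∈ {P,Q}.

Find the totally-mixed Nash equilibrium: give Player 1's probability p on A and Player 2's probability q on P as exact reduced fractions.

P1 indiff ⇒ q·2+(1-q)·8 = q·4+(1-q)·4 ⇒ q(-2) = (1-q)(-4) ⇒ q = 2/3
P2 indiff ⇒ p·9+(1-p)·0 = p·7+(1-p)·14 ⇒ p(2) = (1-p)(14) ⇒ p = 7/8

(p,q) = (7/8, 2/3)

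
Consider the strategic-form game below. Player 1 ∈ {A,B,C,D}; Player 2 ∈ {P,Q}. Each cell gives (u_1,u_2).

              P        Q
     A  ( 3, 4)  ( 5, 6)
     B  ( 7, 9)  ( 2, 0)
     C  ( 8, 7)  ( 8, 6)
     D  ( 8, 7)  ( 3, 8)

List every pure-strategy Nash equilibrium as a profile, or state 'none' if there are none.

(A,P): not NE [P1→D gives 8>3; P2→Q gives 6>4]
(A,Q): not NE [P1→C gives 8>5]
(B,P): not NE [P1→D gives 8>7]
(B,Q): not NE [P1→C gives 8>2; P2→P gives 9>0]
(C,P): NE
(C,Q): not NE [P2→P gives 7>6]
(D,P): not NE [P2→Q gives 8>7]
(D,Q): not NE [P1→C gives 8>3]

NE set: (C,P)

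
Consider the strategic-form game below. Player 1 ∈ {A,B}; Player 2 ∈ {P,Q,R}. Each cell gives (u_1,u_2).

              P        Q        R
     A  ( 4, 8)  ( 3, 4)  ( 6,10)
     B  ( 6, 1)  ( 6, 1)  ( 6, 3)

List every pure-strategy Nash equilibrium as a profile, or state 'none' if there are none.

Nash profiles: (A,R), (B,R)

(A,P): not NE [P1→B gives 6>4; P2→R gives 10>8]
(A,Q): not NE [P1→B gives 6>3; P2→R gives 10>4]
(A,R): NE
(B,P): not NE [P2→R gives 3>1]
(B,Q): not NE [P2→R gives 3>1]
(B,R): NE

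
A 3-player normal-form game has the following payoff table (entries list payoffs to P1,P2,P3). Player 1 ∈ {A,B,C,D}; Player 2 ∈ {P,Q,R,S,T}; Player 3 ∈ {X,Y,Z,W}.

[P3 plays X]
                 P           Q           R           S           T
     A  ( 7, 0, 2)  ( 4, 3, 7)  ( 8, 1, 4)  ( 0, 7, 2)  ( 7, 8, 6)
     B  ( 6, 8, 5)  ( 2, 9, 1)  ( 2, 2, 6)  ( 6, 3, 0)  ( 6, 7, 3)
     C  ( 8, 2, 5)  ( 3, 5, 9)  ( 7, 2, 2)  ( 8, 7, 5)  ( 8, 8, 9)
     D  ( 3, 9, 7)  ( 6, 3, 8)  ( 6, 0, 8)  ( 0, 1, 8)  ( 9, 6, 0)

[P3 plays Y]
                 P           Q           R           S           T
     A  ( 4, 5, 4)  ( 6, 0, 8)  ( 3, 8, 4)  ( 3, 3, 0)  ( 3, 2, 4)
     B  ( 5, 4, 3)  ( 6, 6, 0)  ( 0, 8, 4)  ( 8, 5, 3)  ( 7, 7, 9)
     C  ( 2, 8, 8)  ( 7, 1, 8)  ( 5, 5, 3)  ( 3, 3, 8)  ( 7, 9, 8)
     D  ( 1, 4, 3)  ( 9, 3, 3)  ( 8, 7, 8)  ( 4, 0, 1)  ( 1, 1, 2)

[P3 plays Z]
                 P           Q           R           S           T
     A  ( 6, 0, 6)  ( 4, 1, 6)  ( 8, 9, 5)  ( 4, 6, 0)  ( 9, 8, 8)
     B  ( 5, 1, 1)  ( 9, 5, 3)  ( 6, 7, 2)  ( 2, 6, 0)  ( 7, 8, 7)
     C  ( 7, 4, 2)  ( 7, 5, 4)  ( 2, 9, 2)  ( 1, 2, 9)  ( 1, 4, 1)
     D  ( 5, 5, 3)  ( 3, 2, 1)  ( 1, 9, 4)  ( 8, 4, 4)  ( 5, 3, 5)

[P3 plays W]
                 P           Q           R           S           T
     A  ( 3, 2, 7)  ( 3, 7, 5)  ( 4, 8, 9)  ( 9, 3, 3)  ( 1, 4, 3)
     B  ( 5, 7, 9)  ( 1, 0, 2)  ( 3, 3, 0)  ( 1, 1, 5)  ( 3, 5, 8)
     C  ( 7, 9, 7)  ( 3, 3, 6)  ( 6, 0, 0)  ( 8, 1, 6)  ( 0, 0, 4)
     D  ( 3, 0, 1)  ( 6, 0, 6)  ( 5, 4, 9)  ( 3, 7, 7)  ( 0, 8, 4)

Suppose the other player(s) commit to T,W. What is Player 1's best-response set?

P1 best: {B}

u_1(A vs T,W) = 1
u_1(B vs T,W) = 3
u_1(C vs T,W) = 0
u_1(D vs T,W) = 0
max payoff 3 at {B}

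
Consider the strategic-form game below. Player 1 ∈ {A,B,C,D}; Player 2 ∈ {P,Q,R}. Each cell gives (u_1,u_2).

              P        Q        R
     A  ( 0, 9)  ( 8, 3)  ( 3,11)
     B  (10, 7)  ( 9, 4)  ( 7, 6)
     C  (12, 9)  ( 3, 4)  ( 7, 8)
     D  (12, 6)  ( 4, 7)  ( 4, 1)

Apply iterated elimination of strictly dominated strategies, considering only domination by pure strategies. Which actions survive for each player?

P1 drop A (B beats it: P:10>0 Q:9>8 R:7>3)
P2 drop R (P beats it: B:7>6 C:9>8 D:6>1)
P1→{B,C,D} P2→{P,Q}

Survivors P1:{B,C,D} P2:{P,Q}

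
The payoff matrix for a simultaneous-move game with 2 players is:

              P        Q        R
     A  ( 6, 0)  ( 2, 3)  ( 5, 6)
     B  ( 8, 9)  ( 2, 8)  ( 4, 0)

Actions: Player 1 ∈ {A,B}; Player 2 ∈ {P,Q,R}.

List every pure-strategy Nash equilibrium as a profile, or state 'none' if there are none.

(A,P): not NE [P1→B gives 8>6; P2→R gives 6>0]
(A,Q): not NE [P2→R gives 6>3]
(A,R): NE
(B,P): NE
(B,Q): not NE [P2→P gives 9>8]
(B,R): not NE [P1→A gives 5>4; P2→P gives 9>0]

PSNE = {(A,R), (B,P)}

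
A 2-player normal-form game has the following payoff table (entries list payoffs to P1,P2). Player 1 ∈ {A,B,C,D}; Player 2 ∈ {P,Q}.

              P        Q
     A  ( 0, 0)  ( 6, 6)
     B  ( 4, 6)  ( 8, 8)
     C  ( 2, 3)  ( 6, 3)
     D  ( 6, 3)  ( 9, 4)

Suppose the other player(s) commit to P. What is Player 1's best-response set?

u_1(A vs P) = 0
u_1(B vs P) = 4
u_1(C vs P) = 2
u_1(D vs P) = 6
max payoff 6 at {D}

P1 best: {D}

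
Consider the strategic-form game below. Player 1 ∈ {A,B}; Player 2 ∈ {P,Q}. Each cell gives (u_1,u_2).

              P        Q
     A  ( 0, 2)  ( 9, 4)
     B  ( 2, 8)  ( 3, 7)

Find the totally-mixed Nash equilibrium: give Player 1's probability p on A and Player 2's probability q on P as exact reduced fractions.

p=1/3, q=3/4

P1 indiff ⇒ q·0+(1-q)·9 = q·2+(1-q)·3 ⇒ q(-2) = (1-q)(-6) ⇒ q = 3/4
P2 indiff ⇒ p·2+(1-p)·8 = p·4+(1-p)·7 ⇒ p(-2) = (1-p)(-1) ⇒ p = 1/3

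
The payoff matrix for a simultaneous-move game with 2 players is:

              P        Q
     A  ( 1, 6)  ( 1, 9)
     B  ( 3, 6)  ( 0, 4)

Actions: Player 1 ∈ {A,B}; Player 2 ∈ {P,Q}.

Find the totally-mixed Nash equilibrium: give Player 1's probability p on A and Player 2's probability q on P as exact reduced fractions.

P1 indiff ⇒ q·1+(1-q)·1 = q·3+(1-q)·0 ⇒ q(-2) = (1-q)(-1) ⇒ q = 1/3
P2 indiff ⇒ p·6+(1-p)·6 = p·9+(1-p)·4 ⇒ p(-3) = (1-p)(-2) ⇒ p = 2/5

p=2/5, q=1/3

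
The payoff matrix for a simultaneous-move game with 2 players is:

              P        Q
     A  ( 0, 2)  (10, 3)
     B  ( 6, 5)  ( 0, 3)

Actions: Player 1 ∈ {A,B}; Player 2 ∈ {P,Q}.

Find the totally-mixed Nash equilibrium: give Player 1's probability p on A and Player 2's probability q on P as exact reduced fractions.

P1 mixes 2/3 on A; P2 mixes 5/8 on P

P1 indiff ⇒ q·0+(1-q)·10 = q·6+(1-q)·0 ⇒ q(-6) = (1-q)(-10) ⇒ q = 5/8
P2 indiff ⇒ p·2+(1-p)·5 = p·3+(1-p)·3 ⇒ p(-1) = (1-p)(-2) ⇒ p = 2/3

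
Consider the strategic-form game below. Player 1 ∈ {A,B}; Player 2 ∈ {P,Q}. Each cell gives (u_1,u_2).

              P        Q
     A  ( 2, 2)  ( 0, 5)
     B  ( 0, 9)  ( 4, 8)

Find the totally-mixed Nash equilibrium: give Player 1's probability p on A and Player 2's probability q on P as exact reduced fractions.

P1 indiff ⇒ q·2+(1-q)·0 = q·0+(1-q)·4 ⇒ q(2) = (1-q)(4) ⇒ q = 2/3
P2 indiff ⇒ p·2+(1-p)·9 = p·5+(1-p)·8 ⇒ p(-3) = (1-p)(-1) ⇒ p = 1/4

p=1/4, q=2/3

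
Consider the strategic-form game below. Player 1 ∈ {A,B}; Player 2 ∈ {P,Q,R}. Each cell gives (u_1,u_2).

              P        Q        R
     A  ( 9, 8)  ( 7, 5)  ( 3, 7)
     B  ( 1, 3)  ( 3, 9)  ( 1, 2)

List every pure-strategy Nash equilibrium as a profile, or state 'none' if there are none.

(A,P): NE
(A,Q): not NE [P2→P gives 8>5]
(A,R): not NE [P2→P gives 8>7]
(B,P): not NE [P1→A gives 9>1; P2→Q gives 9>3]
(B,Q): not NE [P1→A gives 7>3]
(B,R): not NE [P1→A gives 3>1; P2→Q gives 9>2]

PSNE = {(A,P)}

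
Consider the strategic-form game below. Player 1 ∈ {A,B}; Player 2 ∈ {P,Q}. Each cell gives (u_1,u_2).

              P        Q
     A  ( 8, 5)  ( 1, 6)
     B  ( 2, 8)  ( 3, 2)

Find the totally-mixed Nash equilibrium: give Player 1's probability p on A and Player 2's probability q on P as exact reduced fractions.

P1 mixes 6/7 on A; P2 mixes 1/4 on P

P1 indiff ⇒ q·8+(1-q)·1 = q·2+(1-q)·3 ⇒ q(6) = (1-q)(2) ⇒ q = 1/4
P2 indiff ⇒ p·5+(1-p)·8 = p·6+(1-p)·2 ⇒ p(-1) = (1-p)(-6) ⇒ p = 6/7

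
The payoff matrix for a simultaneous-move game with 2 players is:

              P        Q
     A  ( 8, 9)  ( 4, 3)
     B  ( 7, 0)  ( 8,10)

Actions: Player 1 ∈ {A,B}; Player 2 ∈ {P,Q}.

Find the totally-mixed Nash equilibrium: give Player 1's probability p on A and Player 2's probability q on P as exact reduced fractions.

p=5/8, q=4/5

P1 indiff ⇒ q·8+(1-q)·4 = q·7+(1-q)·8 ⇒ q(1) = (1-q)(4) ⇒ q = 4/5
P2 indiff ⇒ p·9+(1-p)·0 = p·3+(1-p)·10 ⇒ p(6) = (1-p)(10) ⇒ p = 5/8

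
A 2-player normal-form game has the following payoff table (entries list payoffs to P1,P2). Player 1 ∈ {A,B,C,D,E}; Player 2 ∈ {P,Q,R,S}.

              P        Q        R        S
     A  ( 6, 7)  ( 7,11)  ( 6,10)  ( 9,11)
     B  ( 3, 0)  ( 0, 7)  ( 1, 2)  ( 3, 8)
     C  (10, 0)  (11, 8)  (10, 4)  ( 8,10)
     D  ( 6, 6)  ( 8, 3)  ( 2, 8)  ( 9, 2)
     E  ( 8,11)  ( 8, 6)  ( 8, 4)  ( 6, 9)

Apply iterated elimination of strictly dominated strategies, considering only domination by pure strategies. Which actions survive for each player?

Survivors P1:{A,C,D} P2:{Q,R,S}

P1 drop B (A beats it: P:6>3 Q:7>0 R:6>1 S:9>3)
P1 drop E (C beats it: P:10>8 Q:11>8 R:10>8 S:8>6)
P2 drop P (R beats it: A:10>7 C:4>0 D:8>6)
P1→{A,C,D} P2→{Q,R,S}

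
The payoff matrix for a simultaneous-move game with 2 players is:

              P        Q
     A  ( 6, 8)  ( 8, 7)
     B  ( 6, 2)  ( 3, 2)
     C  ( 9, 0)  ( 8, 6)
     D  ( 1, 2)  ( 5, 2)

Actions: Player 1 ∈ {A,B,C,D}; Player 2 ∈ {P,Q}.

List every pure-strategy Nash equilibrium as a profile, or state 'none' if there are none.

(A,P): not NE [P1→C gives 9>6]
(A,Q): not NE [P2→P gives 8>7]
(B,P): not NE [P1→C gives 9>6]
(B,Q): not NE [P1→C gives 8>3]
(C,P): not NE [P2→Q gives 6>0]
(C,Q): NE
(D,P): not NE [P1→C gives 9>1]
(D,Q): not NE [P1→C gives 8>5]

NE set: (C,Q)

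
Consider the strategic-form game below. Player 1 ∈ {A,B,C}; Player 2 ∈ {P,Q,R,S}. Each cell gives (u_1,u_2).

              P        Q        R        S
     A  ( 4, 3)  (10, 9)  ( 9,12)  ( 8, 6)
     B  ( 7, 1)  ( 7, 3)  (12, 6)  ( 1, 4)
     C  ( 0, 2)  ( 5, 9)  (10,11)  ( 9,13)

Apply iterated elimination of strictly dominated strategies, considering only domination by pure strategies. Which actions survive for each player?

P2 drop P (Q beats it: A:9>3 B:3>1 C:9>2)
P2 drop Q (R beats it: A:12>9 B:6>3 C:11>9)
P1 drop A (C beats it: R:10>9 S:9>8)
P1→{B,C} P2→{R,S}

IESDS → P1:{B,C} P2:{R,S}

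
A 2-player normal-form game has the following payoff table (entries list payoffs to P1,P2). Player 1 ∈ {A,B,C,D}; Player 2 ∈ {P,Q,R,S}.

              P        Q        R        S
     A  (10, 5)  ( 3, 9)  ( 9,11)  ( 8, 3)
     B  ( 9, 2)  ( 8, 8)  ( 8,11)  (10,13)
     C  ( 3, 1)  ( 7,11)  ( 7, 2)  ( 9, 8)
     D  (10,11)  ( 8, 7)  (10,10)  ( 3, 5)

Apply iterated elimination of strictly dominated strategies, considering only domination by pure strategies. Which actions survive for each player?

Survivors P1:{A,B,D} P2:{P,R,S}

P1 drop C (B beats it: P:9>3 Q:8>7 R:8>7 S:10>9)
P2 drop Q (R beats it: A:11>9 B:11>8 D:10>7)
P1→{A,B,D} P2→{P,R,S}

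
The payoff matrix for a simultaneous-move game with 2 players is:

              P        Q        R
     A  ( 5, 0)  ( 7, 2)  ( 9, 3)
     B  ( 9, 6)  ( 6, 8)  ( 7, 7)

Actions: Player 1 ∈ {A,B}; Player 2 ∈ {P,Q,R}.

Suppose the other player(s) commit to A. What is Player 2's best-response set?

u_2(P vs A) = 0
u_2(Q vs A) = 2
u_2(R vs A) = 3
max payoff 3 at {R}

P2 best: {R}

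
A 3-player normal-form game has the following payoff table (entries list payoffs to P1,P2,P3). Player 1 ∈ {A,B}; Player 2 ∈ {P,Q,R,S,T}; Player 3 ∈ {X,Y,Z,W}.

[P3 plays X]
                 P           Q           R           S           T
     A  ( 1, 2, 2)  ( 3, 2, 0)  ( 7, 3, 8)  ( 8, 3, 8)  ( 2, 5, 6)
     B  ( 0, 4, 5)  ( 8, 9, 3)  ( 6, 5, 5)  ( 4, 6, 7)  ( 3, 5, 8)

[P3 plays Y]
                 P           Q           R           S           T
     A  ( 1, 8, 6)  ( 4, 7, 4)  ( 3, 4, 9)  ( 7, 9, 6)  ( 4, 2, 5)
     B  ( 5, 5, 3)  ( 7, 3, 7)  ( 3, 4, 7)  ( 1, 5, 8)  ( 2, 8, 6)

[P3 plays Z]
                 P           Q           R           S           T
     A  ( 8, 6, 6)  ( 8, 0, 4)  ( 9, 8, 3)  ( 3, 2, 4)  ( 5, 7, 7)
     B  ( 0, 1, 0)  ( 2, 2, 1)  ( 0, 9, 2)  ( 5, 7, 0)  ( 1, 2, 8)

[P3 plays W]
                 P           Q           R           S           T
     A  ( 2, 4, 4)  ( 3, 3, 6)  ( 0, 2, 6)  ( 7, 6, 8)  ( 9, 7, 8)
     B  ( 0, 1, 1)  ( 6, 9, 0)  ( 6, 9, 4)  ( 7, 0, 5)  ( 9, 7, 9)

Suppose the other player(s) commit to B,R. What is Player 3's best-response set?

BR_3 = {Y}

u_3(X vs B,R) = 5
u_3(Y vs B,R) = 7
u_3(Z vs B,R) = 2
u_3(W vs B,R) = 4
max payoff 7 at {Y}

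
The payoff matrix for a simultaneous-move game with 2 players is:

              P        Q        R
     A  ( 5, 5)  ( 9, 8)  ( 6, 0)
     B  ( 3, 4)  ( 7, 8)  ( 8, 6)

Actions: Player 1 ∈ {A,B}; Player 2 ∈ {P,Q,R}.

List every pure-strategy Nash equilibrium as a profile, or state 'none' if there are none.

NE set: (A,Q)

(A,P): not NE [P2→Q gives 8>5]
(A,Q): NE
(A,R): not NE [P1→B gives 8>6; P2→Q gives 8>0]
(B,P): not NE [P1→A gives 5>3; P2→Q gives 8>4]
(B,Q): not NE [P1→A gives 9>7]
(B,R): not NE [P2→Q gives 8>6]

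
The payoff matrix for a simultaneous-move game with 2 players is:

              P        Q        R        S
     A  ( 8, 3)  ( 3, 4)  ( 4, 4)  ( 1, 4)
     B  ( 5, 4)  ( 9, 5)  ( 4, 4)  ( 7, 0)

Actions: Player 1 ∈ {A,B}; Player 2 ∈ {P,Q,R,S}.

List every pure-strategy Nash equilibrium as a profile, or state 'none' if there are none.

(A,P): not NE [P2→S gives 4>3]
(A,Q): not NE [P1→B gives 9>3]
(A,R): NE
(A,S): not NE [P1→B gives 7>1]
(B,P): not NE [P1→A gives 8>5; P2→Q gives 5>4]
(B,Q): NE
(B,R): not NE [P2→Q gives 5>4]
(B,S): not NE [P2→Q gives 5>0]

NE set: (A,R), (B,Q)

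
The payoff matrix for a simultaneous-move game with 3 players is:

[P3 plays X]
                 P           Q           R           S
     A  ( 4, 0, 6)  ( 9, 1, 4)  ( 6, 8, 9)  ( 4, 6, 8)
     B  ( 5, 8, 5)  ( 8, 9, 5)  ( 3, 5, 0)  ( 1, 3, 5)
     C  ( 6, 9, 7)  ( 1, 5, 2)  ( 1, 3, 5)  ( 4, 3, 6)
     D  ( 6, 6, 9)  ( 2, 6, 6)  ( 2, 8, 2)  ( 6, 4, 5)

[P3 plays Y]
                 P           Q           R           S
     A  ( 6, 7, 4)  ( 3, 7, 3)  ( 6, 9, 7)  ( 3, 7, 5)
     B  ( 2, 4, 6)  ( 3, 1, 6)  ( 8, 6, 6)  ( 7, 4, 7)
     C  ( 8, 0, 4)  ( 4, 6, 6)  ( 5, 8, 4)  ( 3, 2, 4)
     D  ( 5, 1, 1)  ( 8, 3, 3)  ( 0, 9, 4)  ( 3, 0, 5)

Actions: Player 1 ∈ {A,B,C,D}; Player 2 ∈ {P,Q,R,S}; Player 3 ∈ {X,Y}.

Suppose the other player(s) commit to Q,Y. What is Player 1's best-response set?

P1 best: {D}

u_1(A vs Q,Y) = 3
u_1(B vs Q,Y) = 3
u_1(C vs Q,Y) = 4
u_1(D vs Q,Y) = 8
max payoff 8 at {D}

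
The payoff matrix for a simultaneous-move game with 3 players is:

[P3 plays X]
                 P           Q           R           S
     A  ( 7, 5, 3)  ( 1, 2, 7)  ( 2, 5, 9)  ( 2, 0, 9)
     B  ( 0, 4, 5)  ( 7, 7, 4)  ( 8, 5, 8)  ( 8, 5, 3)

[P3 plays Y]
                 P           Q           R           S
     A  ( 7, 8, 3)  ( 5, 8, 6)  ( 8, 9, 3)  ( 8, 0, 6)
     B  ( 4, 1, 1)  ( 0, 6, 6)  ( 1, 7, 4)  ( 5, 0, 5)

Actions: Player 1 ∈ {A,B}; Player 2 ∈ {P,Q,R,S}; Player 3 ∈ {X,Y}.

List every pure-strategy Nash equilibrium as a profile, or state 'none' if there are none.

(A,P,X): NE
(A,P,Y): not NE [P2→R gives 9>8]
(A,Q,X): not NE [P1→B gives 7>1; P2→R gives 5>2]
(A,Q,Y): not NE [P2→R gives 9>8; P3→X gives 7>6]
(A,R,X): not NE [P1→B gives 8>2]
(A,R,Y): not NE [P3→X gives 9>3]
(A,S,X): not NE [P1→B gives 8>2; P2→R gives 5>0]
(A,S,Y): not NE [P2→R gives 9>0; P3→X gives 9>6]
(B,P,X): not NE [P1→A gives 7>0; P2→Q gives 7>4]
(B,P,Y): not NE [P1→A gives 7>4; P2→R gives 7>1; P3→X gives 5>1]
(B,Q,X): not NE [P3→Y gives 6>4]
(B,Q,Y): not NE [P1→A gives 5>0; P2→R gives 7>6]
(B,R,X): not NE [P2→Q gives 7>5]
(B,R,Y): not NE [P1→A gives 8>1; P3→X gives 8>4]
(B,S,X): not NE [P2→Q gives 7>5; P3→Y gives 5>3]
(B,S,Y): not NE [P1→A gives 8>5; P2→R gives 7>0]

NE set: (A,P,X)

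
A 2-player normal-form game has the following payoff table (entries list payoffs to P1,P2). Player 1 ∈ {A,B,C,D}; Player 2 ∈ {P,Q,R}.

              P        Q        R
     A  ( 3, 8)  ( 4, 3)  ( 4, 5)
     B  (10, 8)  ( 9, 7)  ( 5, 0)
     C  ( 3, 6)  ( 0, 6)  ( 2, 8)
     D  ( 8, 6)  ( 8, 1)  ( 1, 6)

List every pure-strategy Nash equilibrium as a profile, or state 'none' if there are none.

Nash profiles: (B,P)

(A,P): not NE [P1→B gives 10>3]
(A,Q): not NE [P1→B gives 9>4; P2→P gives 8>3]
(A,R): not NE [P1→B gives 5>4; P2→P gives 8>5]
(B,P): NE
(B,Q): not NE [P2→P gives 8>7]
(B,R): not NE [P2→P gives 8>0]
(C,P): not NE [P1→B gives 10>3; P2→R gives 8>6]
(C,Q): not NE [P1→B gives 9>0; P2→R gives 8>6]
(C,R): not NE [P1→B gives 5>2]
(D,P): not NE [P1→B gives 10>8]
(D,Q): not NE [P1→B gives 9>8; P2→R gives 6>1]
(D,R): not NE [P1→B gives 5>1]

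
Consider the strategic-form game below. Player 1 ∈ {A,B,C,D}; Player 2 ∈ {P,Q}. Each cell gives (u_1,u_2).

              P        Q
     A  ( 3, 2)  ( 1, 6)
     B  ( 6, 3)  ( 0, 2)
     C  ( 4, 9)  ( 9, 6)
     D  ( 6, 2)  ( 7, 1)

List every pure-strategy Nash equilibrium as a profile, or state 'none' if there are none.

(A,P): not NE [P1→D gives 6>3; P2→Q gives 6>2]
(A,Q): not NE [P1→C gives 9>1]
(B,P): NE
(B,Q): not NE [P1→C gives 9>0; P2→P gives 3>2]
(C,P): not NE [P1→D gives 6>4]
(C,Q): not NE [P2→P gives 9>6]
(D,P): NE
(D,Q): not NE [P1→C gives 9>7; P2→P gives 2>1]

PSNE = {(B,P), (D,P)}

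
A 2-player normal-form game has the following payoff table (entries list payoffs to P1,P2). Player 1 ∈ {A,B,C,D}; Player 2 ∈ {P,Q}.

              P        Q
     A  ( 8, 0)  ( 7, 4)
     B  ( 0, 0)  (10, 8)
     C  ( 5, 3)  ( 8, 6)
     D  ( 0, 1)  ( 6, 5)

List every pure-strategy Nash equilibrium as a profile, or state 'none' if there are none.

PSNE = {(B,Q)}

(A,P): not NE [P2→Q gives 4>0]
(A,Q): not NE [P1→B gives 10>7]
(B,P): not NE [P1→A gives 8>0; P2→Q gives 8>0]
(B,Q): NE
(C,P): not NE [P1→A gives 8>5; P2→Q gives 6>3]
(C,Q): not NE [P1→B gives 10>8]
(D,P): not NE [P1→A gives 8>0; P2→Q gives 5>1]
(D,Q): not NE [P1→B gives 10>6]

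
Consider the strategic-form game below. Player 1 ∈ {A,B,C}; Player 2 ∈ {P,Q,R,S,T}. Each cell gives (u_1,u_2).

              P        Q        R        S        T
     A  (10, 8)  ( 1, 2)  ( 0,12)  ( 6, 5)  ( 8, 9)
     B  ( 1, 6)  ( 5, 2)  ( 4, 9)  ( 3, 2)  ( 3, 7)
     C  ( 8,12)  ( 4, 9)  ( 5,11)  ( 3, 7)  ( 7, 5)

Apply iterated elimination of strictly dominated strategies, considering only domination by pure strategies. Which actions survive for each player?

P2 drop Q (P beats it: A:8>2 B:6>2 C:12>9)
P2 drop S (P beats it: A:8>5 B:6>2 C:12>7)
P1 drop B (C beats it: P:8>1 R:5>4 T:7>3)
P2 drop T (R beats it: A:12>9 C:11>5)
P1→{A,C} P2→{P,R}

Survivors P1:{A,C} P2:{P,R}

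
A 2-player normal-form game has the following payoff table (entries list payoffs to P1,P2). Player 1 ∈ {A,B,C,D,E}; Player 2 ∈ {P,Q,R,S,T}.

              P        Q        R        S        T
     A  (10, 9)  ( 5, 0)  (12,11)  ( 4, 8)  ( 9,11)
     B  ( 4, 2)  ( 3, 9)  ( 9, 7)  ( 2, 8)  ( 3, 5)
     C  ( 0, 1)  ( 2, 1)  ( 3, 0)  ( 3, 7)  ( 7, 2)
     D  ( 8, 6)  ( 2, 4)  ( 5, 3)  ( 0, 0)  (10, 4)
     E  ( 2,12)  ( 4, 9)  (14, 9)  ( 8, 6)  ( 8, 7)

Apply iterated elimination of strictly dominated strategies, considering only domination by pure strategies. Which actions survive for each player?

IESDS → P1:{A,D,E} P2:{P,R,T}

P1 drop B (A beats it: P:10>4 Q:5>3 R:12>9 S:4>2 T:9>3)
P1 drop C (A beats it: P:10>0 Q:5>2 R:12>3 S:4>3 T:9>7)
P2 drop Q (P beats it: A:9>0 D:6>4 E:12>9)
P2 drop S (P beats it: A:9>8 D:6>0 E:12>6)
P1→{A,D,E} P2→{P,R,T}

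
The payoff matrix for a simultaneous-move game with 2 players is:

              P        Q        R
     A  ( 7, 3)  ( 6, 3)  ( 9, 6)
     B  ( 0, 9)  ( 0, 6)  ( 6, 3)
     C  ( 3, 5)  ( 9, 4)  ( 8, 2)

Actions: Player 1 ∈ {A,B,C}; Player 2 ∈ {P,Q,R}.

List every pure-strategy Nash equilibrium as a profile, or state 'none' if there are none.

(A,P): not NE [P2→R gives 6>3]
(A,Q): not NE [P1→C gives 9>6; P2→R gives 6>3]
(A,R): NE
(B,P): not NE [P1→A gives 7>0]
(B,Q): not NE [P1→C gives 9>0; P2→P gives 9>6]
(B,R): not NE [P1→A gives 9>6; P2→P gives 9>3]
(C,P): not NE [P1→A gives 7>3]
(C,Q): not NE [P2→P gives 5>4]
(C,R): not NE [P1→A gives 9>8; P2→P gives 5>2]

Nash profiles: (A,R)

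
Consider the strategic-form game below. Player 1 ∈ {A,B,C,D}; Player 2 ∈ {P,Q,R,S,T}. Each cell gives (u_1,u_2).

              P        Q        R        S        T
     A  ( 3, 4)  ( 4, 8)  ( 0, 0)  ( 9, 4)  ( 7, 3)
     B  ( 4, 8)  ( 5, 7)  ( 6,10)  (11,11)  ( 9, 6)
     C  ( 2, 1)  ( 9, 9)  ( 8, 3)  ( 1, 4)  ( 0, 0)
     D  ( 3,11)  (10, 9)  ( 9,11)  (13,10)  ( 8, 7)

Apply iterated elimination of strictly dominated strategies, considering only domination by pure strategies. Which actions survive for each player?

Survivors P1:{B,D} P2:{P,R,S}

P1 drop A (B beats it: P:4>3 Q:5>4 R:6>0 S:11>9 T:9>7)
P1 drop C (D beats it: P:3>2 Q:10>9 R:9>8 S:13>1 T:8>0)
P2 drop Q (P beats it: B:8>7 D:11>9)
P2 drop T (P beats it: B:8>6 D:11>7)
P1→{B,D} P2→{P,R,S}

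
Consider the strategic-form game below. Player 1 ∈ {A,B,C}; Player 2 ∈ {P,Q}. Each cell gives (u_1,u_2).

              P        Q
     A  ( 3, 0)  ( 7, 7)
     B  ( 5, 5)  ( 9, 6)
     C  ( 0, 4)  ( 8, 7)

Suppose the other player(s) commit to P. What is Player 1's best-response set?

P1 best: {B}

u_1(A vs P) = 3
u_1(B vs P) = 5
u_1(C vs P) = 0
max payoff 5 at {B}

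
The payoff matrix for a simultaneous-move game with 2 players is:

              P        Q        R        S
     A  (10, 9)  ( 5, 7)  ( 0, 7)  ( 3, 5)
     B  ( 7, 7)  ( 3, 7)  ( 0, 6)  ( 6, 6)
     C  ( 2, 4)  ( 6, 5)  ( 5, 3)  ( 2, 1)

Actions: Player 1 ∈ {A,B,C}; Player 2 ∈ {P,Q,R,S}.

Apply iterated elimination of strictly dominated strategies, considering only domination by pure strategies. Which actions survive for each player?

P2 drop R (P beats it: A:9>7 B:7>6 C:4>3)
P2 drop S (P beats it: A:9>5 B:7>6 C:4>1)
P1 drop B (A beats it: P:10>7 Q:5>3)
P1→{A,C} P2→{P,Q}

Remaining: P1:{A,C} P2:{P,Q}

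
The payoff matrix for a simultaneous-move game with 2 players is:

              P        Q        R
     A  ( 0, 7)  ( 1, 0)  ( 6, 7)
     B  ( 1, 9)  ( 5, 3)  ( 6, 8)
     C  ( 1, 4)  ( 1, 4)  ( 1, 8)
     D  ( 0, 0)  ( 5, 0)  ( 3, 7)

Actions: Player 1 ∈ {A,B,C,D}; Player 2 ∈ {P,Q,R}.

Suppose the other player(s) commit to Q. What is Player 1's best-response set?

argmax u_1 = {B,D}

u_1(A vs Q) = 1
u_1(B vs Q) = 5
u_1(C vs Q) = 1
u_1(D vs Q) = 5
max payoff 5 at {B,D}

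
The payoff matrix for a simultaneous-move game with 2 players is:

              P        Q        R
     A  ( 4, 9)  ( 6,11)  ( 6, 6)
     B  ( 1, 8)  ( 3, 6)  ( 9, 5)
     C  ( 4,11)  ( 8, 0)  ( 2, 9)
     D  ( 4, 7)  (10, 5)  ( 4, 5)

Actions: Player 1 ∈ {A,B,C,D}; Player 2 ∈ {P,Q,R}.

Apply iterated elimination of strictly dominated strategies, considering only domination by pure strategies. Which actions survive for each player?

P2 drop R (P beats it: A:9>6 B:8>5 C:11>9 D:7>5)
P1 drop B (A beats it: P:4>1 Q:6>3)
P1→{A,C,D} P2→{P,Q}

Survivors P1:{A,C,D} P2:{P,Q}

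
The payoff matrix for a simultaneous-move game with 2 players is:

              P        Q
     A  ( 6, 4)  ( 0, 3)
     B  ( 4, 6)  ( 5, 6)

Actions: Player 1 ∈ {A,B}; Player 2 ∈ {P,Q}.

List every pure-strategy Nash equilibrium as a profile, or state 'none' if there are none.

(A,P): NE
(A,Q): not NE [P1→B gives 5>0; P2→P gives 4>3]
(B,P): not NE [P1→A gives 6>4]
(B,Q): NE

PSNE = {(A,P), (B,Q)}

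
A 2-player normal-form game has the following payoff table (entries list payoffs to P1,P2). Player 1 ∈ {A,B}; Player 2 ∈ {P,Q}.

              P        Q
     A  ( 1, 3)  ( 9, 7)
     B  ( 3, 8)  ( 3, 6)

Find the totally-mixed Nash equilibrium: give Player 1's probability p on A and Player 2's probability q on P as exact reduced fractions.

P1 indiff ⇒ q·1+(1-q)·9 = q·3+(1-q)·3 ⇒ q(-2) = (1-q)(-6) ⇒ q = 3/4
P2 indiff ⇒ p·3+(1-p)·8 = p·7+(1-p)·6 ⇒ p(-4) = (1-p)(-2) ⇒ p = 1/3

P1 mixes 1/3 on A; P2 mixes 3/4 on P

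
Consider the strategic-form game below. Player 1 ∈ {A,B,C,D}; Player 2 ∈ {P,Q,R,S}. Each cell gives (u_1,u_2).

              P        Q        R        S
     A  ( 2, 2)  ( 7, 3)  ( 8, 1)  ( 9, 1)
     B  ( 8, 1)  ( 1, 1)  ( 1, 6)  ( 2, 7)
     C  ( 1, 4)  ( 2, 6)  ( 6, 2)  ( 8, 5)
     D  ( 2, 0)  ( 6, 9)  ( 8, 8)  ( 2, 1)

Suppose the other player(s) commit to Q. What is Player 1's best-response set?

u_1(A vs Q) = 7
u_1(B vs Q) = 1
u_1(C vs Q) = 2
u_1(D vs Q) = 6
max payoff 7 at {A}

BR_1 = {A}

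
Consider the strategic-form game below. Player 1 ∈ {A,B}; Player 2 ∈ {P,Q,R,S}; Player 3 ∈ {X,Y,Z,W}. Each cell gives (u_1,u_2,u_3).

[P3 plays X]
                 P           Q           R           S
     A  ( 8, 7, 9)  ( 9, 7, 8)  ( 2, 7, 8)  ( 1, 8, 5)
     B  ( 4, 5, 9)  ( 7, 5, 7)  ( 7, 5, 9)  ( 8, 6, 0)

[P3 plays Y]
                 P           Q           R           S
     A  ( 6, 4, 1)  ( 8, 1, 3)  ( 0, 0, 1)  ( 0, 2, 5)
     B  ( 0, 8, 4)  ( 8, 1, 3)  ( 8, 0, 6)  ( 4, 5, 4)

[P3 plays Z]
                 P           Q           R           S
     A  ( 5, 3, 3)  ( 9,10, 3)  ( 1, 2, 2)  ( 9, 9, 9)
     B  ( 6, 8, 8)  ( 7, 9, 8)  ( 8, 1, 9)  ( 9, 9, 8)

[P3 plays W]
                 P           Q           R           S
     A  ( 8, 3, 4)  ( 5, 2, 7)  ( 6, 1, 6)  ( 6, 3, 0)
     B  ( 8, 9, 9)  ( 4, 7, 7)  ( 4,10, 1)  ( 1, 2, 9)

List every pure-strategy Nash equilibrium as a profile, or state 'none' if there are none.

(A,P,X): not NE [P2→S gives 8>7]
(A,P,Y): not NE [P3→X gives 9>1]
(A,P,Z): not NE [P1→B gives 6>5; P2→Q gives 10>3; P3→X gives 9>3]
(A,P,W): not NE [P3→X gives 9>4]
(A,Q,X): not NE [P2→S gives 8>7]
(A,Q,Y): not NE [P2→P gives 4>1; P3→X gives 8>3]
(A,Q,Z): not NE [P3→X gives 8>3]
(A,Q,W): not NE [P2→S gives 3>2; P3→X gives 8>7]
(A,R,X): not NE [P1→B gives 7>2; P2→S gives 8>7]
(A,R,Y): not NE [P1→B gives 8>0; P2→P gives 4>0; P3→X gives 8>1]
(A,R,Z): not NE [P1→B gives 8>1; P2→Q gives 10>2; P3→X gives 8>2]
(A,R,W): not NE [P2→S gives 3>1; P3→X gives 8>6]
(A,S,X): not NE [P1→B gives 8>1; P3→Z gives 9>5]
(A,S,Y): not NE [P1→B gives 4>0; P2→P gives 4>2; P3→Z gives 9>5]
(A,S,Z): not NE [P2→Q gives 10>9]
(A,S,W): not NE [P3→Z gives 9>0]
(B,P,X): not NE [P1→A gives 8>4; P2→S gives 6>5]
(B,P,Y): not NE [P1→A gives 6>0; P3→W gives 9>4]
(B,P,Z): not NE [P2→S gives 9>8; P3→W gives 9>8]
(B,P,W): not NE [P2→R gives 10>9]
(B,Q,X): not NE [P1→A gives 9>7; P2→S gives 6>5; P3→Z gives 8>7]
(B,Q,Y): not NE [P2→P gives 8>1; P3→Z gives 8>3]
(B,Q,Z): not NE [P1→A gives 9>7]
(B,Q,W): not NE [P1→A gives 5>4; P2→R gives 10>7; P3→Z gives 8>7]
(B,R,X): not NE [P2→S gives 6>5]
(B,R,Y): not NE [P2→P gives 8>0; P3→Z gives 9>6]
(B,R,Z): not NE [P2→S gives 9>1]
(B,R,W): not NE [P1→A gives 6>4; P3→Z gives 9>1]
(B,S,X): not NE [P3→W gives 9>0]
(B,S,Y): not NE [P2→P gives 8>5; P3→W gives 9>4]
(B,S,Z): not NE [P3→W gives 9>8]
(B,S,W): not NE [P1→A gives 6>1; P2→R gives 10>2]

PSNE: ∅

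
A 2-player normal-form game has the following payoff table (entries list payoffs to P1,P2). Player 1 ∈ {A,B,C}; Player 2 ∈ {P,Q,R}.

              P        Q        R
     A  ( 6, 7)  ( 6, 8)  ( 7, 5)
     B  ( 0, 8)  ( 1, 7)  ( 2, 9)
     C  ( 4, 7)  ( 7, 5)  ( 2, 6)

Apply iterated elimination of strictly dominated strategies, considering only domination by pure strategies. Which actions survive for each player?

Remaining: P1:{A,C} P2:{P,Q}

P1 drop B (A beats it: P:6>0 Q:6>1 R:7>2)
P2 drop R (P beats it: A:7>5 C:7>6)
P1→{A,C} P2→{P,Q}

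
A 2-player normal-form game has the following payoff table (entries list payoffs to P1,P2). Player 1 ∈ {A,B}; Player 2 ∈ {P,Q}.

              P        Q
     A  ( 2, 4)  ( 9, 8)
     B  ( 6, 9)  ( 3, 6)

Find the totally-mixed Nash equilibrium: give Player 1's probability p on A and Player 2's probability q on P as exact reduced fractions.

P1 indiff ⇒ q·2+(1-q)·9 = q·6+(1-q)·3 ⇒ q(-4) = (1-q)(-6) ⇒ q = 3/5
P2 indiff ⇒ p·4+(1-p)·9 = p·8+(1-p)·6 ⇒ p(-4) = (1-p)(-3) ⇒ p = 3/7

P1 mixes 3/7 on A; P2 mixes 3/5 on P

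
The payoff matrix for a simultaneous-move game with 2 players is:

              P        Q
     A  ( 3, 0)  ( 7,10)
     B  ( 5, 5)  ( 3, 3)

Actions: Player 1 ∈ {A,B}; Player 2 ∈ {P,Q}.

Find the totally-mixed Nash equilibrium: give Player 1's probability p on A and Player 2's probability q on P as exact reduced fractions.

p=1/6, q=2/3

P1 indiff ⇒ q·3+(1-q)·7 = q·5+(1-q)·3 ⇒ q(-2) = (1-q)(-4) ⇒ q = 2/3
P2 indiff ⇒ p·0+(1-p)·5 = p·10+(1-p)·3 ⇒ p(-10) = (1-p)(-2) ⇒ p = 1/6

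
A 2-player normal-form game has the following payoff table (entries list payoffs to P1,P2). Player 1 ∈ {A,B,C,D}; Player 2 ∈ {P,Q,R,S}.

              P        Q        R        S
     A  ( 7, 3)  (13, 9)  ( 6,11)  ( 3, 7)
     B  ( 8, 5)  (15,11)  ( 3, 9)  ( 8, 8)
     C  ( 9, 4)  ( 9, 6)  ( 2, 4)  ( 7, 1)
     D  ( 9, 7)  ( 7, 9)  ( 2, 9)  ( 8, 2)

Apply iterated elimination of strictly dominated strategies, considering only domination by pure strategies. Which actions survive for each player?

P2 drop P (Q beats it: A:9>3 B:11>5 C:6>4 D:9>7)
P1 drop C (B beats it: Q:15>9 R:3>2 S:8>7)
P2 drop S (Q beats it: A:9>7 B:11>8 D:9>2)
P1 drop D (A beats it: Q:13>7 R:6>2)
P1→{A,B} P2→{Q,R}

Survivors P1:{A,B} P2:{Q,R}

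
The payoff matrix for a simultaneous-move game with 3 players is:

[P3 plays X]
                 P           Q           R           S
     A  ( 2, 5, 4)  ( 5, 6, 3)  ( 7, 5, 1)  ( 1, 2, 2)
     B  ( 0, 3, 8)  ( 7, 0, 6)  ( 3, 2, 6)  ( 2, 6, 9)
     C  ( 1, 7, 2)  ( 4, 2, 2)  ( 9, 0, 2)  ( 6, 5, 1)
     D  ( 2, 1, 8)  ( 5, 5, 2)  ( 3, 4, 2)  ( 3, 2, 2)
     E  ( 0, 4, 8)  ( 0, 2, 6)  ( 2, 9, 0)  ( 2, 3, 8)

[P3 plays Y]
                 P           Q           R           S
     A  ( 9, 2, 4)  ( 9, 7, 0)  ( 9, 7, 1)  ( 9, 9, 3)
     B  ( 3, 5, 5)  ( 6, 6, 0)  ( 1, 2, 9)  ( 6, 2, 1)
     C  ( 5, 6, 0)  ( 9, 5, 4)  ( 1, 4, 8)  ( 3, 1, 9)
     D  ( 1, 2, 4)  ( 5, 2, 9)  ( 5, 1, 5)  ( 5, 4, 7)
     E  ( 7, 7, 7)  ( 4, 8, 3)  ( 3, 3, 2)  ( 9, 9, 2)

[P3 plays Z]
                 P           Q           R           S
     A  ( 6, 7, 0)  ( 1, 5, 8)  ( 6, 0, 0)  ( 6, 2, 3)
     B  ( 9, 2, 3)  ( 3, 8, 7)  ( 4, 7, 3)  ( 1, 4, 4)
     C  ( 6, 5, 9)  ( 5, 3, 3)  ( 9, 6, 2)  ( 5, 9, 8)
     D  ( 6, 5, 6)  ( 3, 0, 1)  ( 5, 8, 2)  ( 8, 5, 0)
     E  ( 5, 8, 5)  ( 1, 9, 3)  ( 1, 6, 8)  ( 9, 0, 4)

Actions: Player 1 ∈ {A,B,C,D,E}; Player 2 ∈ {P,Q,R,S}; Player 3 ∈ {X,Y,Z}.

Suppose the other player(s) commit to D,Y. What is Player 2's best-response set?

u_2(P vs D,Y) = 2
u_2(Q vs D,Y) = 2
u_2(R vs D,Y) = 1
u_2(S vs D,Y) = 4
max payoff 4 at {S}

argmax u_2 = {S}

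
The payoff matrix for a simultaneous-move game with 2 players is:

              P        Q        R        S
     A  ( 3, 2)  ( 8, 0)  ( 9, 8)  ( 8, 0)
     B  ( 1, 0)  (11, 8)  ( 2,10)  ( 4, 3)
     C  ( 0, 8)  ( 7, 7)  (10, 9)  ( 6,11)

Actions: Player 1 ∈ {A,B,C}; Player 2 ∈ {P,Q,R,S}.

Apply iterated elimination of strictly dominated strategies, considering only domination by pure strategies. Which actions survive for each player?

P2 drop P (R beats it: A:8>2 B:10>0 C:9>8)
P2 drop Q (R beats it: A:8>0 B:10>8 C:9>7)
P1 drop B (A beats it: R:9>2 S:8>4)
P1→{A,C} P2→{R,S}

Survivors P1:{A,C} P2:{R,S}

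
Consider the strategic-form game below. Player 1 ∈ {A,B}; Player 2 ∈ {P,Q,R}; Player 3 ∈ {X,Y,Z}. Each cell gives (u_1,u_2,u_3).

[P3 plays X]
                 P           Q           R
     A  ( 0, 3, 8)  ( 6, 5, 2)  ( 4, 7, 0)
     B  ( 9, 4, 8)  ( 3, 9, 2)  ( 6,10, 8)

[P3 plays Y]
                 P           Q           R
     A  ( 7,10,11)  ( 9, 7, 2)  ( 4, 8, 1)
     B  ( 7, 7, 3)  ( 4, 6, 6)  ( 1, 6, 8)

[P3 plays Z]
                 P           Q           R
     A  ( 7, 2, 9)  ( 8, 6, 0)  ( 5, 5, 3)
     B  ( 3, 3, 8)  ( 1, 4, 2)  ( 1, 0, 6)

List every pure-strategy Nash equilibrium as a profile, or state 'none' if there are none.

Nash profiles: (A,P,Y), (B,R,X)

(A,P,X): not NE [P1→B gives 9>0; P2→R gives 7>3; P3→Y gives 11>8]
(A,P,Y): NE
(A,P,Z): not NE [P2→Q gives 6>2; P3→Y gives 11>9]
(A,Q,X): not NE [P2→R gives 7>5]
(A,Q,Y): not NE [P2→P gives 10>7]
(A,Q,Z): not NE [P3→Y gives 2>0]
(A,R,X): not NE [P1→B gives 6>4; P3→Z gives 3>0]
(A,R,Y): not NE [P2→P gives 10>8; P3→Z gives 3>1]
(A,R,Z): not NE [P2→Q gives 6>5]
(B,P,X): not NE [P2→R gives 10>4]
(B,P,Y): not NE [P3→Z gives 8>3]
(B,P,Z): not NE [P1→A gives 7>3; P2→Q gives 4>3]
(B,Q,X): not NE [P1→A gives 6>3; P2→R gives 10>9; P3→Y gives 6>2]
(B,Q,Y): not NE [P1→A gives 9>4; P2→P gives 7>6]
(B,Q,Z): not NE [P1→A gives 8>1; P3→Y gives 6>2]
(B,R,X): NE
(B,R,Y): not NE [P1→A gives 4>1; P2→P gives 7>6]
(B,R,Z): not NE [P1→A gives 5>1; P2→Q gives 4>0; P3→Y gives 8>6]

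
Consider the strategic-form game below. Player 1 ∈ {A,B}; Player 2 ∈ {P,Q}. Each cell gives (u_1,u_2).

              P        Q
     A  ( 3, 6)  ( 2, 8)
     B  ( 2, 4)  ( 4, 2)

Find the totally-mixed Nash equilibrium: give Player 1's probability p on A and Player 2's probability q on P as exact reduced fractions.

p=1/2, q=2/3

P1 indiff ⇒ q·3+(1-q)·2 = q·2+(1-q)·4 ⇒ q(1) = (1-q)(2) ⇒ q = 2/3
P2 indiff ⇒ p·6+(1-p)·4 = p·8+(1-p)·2 ⇒ p(-2) = (1-p)(-2) ⇒ p = 1/2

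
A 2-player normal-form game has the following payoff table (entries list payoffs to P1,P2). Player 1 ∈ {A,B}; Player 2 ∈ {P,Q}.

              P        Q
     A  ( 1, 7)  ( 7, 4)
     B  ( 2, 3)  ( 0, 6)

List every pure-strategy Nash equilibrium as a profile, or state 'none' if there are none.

(A,P): not NE [P1→B gives 2>1]
(A,Q): not NE [P2→P gives 7>4]
(B,P): not NE [P2→Q gives 6>3]
(B,Q): not NE [P1→A gives 7>0]

PSNE: ∅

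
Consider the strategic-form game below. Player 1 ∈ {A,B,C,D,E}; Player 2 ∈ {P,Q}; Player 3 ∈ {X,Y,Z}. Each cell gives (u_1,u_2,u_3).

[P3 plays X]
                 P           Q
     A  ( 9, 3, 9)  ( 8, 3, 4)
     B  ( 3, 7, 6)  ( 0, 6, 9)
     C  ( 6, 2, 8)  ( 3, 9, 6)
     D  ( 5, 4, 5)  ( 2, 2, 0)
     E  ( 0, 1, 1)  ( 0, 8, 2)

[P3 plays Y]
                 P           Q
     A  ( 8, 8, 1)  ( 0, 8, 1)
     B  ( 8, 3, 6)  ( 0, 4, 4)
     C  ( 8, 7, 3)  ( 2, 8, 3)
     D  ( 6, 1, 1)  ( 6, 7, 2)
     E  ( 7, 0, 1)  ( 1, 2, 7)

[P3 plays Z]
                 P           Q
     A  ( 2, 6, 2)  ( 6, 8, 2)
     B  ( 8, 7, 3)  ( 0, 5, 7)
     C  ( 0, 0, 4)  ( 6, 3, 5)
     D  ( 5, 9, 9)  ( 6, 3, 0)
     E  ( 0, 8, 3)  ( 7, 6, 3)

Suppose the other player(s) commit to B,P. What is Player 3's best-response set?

argmax u_3 = {X,Y}

u_3(X vs B,P) = 6
u_3(Y vs B,P) = 6
u_3(Z vs B,P) = 3
max payoff 6 at {X,Y}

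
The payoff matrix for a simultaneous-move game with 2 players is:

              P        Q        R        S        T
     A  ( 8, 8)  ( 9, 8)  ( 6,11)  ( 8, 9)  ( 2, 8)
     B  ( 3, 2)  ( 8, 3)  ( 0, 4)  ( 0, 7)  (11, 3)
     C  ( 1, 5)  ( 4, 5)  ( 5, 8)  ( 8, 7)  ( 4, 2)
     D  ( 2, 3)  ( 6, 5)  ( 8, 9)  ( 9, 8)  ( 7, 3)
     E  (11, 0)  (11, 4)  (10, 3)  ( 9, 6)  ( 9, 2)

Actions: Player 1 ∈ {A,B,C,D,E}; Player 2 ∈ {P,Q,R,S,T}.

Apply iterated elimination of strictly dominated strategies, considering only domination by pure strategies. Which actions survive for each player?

Remaining: P1:{D,E} P2:{R,S}

P1 drop A (E beats it: P:11>8 Q:11>9 R:10>6 S:9>8 T:9>2)
P1 drop C (D beats it: P:2>1 Q:6>4 R:8>5 S:9>8 T:7>4)
P2 drop P (Q beats it: B:3>2 D:5>3 E:4>0)
P2 drop Q (S beats it: B:7>3 D:8>5 E:6>4)
P2 drop T (R beats it: B:4>3 D:9>3 E:3>2)
P1 drop B (D beats it: R:8>0 S:9>0)
P1→{D,E} P2→{R,S}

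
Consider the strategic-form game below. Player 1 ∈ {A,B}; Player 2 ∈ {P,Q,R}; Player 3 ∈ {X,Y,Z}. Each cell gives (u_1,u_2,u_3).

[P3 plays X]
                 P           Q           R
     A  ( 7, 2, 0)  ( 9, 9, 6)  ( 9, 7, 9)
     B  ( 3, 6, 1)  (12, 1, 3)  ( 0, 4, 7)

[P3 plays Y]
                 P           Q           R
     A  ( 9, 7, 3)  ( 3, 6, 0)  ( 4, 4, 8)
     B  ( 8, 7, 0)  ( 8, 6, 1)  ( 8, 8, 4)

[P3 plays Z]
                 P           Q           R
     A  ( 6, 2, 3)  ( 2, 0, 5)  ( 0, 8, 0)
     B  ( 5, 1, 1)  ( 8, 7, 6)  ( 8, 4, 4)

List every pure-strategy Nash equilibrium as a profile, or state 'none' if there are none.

(A,P,X): not NE [P2→Q gives 9>2; P3→Z gives 3>0]
(A,P,Y): NE
(A,P,Z): not NE [P2→R gives 8>2]
(A,Q,X): not NE [P1→B gives 12>9]
(A,Q,Y): not NE [P1→B gives 8>3; P2→P gives 7>6; P3→X gives 6>0]
(A,Q,Z): not NE [P1→B gives 8>2; P2→R gives 8>0; P3→X gives 6>5]
(A,R,X): not NE [P2→Q gives 9>7]
(A,R,Y): not NE [P1→B gives 8>4; P2→P gives 7>4; P3→X gives 9>8]
(A,R,Z): not NE [P1→B gives 8>0; P3→X gives 9>0]
(B,P,X): not NE [P1→A gives 7>3]
(B,P,Y): not NE [P1→A gives 9>8; P2→R gives 8>7; P3→Z gives 1>0]
(B,P,Z): not NE [P1→A gives 6>5; P2→Q gives 7>1]
(B,Q,X): not NE [P2→P gives 6>1; P3→Z gives 6>3]
(B,Q,Y): not NE [P2→R gives 8>6; P3→Z gives 6>1]
(B,Q,Z): NE
(B,R,X): not NE [P1→A gives 9>0; P2→P gives 6>4]
(B,R,Y): not NE [P3→X gives 7>4]
(B,R,Z): not NE [P2→Q gives 7>4; P3→X gives 7>4]

NE set: (A,P,Y), (B,Q,Z)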